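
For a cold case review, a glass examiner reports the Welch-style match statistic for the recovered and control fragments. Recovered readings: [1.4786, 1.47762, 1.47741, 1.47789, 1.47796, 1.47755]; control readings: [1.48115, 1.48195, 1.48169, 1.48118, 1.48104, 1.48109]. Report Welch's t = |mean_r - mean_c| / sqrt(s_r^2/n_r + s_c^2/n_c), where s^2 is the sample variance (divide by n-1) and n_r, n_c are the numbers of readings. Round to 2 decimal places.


Welch's t-criterion for glass RI comparison:
Recovered mean = sum / n_r = 8.86703 / 6 = 1.4778383
Control mean = sum / n_c = 8.8881 / 6 = 1.48135
Recovered sample variance s_r^2 = 1.82377e-07
Control sample variance s_c^2 = 1.4164e-07
Welch SE (unpooled) = sqrt(s_r^2/n_r + s_c^2/n_c) = sqrt(3.03961e-08 + 2.36067e-08) = sqrt(5.40028e-08) = 0.000232385
|mean_r - mean_c| = 0.00351167
t = 0.00351167 / 0.000232385 = 15.11

15.11


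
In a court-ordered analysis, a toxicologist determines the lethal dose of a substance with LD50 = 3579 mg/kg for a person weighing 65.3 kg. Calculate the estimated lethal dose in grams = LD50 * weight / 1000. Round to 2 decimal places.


Lethal dose calculation:
Lethal dose = LD50 * body_weight / 1000
= 3579 * 65.3 / 1000
= 233708.7 / 1000
= 233.71 g

233.71


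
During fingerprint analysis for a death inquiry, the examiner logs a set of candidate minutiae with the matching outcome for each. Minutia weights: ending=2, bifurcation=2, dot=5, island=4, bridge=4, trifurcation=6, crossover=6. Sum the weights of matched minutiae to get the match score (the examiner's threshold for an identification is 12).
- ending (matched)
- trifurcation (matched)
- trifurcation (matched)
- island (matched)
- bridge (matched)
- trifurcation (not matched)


Weighted minutiae match score:
  ending: matched, +2 (running total 2)
  trifurcation: matched, +6 (running total 8)
  trifurcation: matched, +6 (running total 14)
  island: matched, +4 (running total 18)
  bridge: matched, +4 (running total 22)
  trifurcation: not matched, +0
Total score = 22
Threshold = 12; verdict = identification

22


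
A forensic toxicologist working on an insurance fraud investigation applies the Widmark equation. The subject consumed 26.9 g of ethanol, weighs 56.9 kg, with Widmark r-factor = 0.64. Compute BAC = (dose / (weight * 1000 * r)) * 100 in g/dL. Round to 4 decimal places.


Applying the Widmark formula:
BAC = (dose_g / (body_wt * 1000 * r)) * 100
Denominator = 56.9 * 1000 * 0.64 = 36416
BAC = (26.9 / 36416) * 100
BAC = 0.0739 g/dL

0.0739


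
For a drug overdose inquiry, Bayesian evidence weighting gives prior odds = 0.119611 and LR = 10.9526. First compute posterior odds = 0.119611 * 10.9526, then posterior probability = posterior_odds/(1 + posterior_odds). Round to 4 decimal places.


Bayesian evidence evaluation:
Posterior odds = prior_odds * LR = 0.119611 * 10.9526 = 1.310051
Posterior probability = posterior_odds / (1 + posterior_odds)
= 1.310051 / (1 + 1.310051)
= 1.310051 / 2.310051
= 0.5671

0.5671


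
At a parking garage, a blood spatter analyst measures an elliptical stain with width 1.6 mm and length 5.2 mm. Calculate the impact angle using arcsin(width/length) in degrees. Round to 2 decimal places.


Blood spatter impact angle calculation:
width / length = 1.6 / 5.2 = 0.307692
angle = arcsin(0.307692)
angle = 17.92 degrees

17.92


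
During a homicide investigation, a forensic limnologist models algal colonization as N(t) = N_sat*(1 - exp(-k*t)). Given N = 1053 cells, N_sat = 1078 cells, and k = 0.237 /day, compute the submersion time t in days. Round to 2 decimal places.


PMSI from diatom colonization curve:
N / N_sat = 1053 / 1078 = 0.976809
1 - N/N_sat = 0.023191
ln(1 - N/N_sat) = -3.763991
t = -ln(1 - N/N_sat) / k = -(-3.763991) / 0.237 = 15.88 days

15.88


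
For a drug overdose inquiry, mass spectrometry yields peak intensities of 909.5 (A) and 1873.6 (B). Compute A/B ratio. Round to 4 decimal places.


Spectral peak ratio:
Peak A = 909.5 counts
Peak B = 1873.6 counts
Ratio = 909.5 / 1873.6 = 0.4854

0.4854


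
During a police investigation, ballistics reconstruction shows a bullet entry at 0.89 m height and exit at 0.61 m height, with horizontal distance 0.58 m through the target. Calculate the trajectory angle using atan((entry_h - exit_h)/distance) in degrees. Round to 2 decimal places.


Bullet trajectory angle:
Height difference = 0.89 - 0.61 = 0.28 m
angle = atan(0.28 / 0.58)
angle = atan(0.482759)
angle = 25.77 degrees

25.77


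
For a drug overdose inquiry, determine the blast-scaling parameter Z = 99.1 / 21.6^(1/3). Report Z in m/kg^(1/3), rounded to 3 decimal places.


Scaled distance calculation:
W^(1/3) = 21.6^(1/3) = 2.784953
Z = R / W^(1/3) = 99.1 / 2.784953
Z = 35.584 m/kg^(1/3)

35.584


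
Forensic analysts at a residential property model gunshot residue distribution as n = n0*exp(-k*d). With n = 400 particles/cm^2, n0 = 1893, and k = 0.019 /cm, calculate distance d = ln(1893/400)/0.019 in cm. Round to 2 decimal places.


GSR distance calculation:
n0/n = 1893 / 400 = 4.7325
ln(n0/n) = 1.554454
d = 1.554454 / 0.019 = 81.81 cm

81.81


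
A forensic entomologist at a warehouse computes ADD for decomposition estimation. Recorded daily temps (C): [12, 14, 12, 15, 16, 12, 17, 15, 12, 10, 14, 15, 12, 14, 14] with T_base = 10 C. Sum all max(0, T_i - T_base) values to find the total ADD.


Computing ADD day by day:
Day 1: max(0, 12 - 10) = 2
Day 2: max(0, 14 - 10) = 4
Day 3: max(0, 12 - 10) = 2
Day 4: max(0, 15 - 10) = 5
Day 5: max(0, 16 - 10) = 6
Day 6: max(0, 12 - 10) = 2
Day 7: max(0, 17 - 10) = 7
Day 8: max(0, 15 - 10) = 5
Day 9: max(0, 12 - 10) = 2
Day 10: max(0, 10 - 10) = 0
Day 11: max(0, 14 - 10) = 4
Day 12: max(0, 15 - 10) = 5
Day 13: max(0, 12 - 10) = 2
Day 14: max(0, 14 - 10) = 4
Day 15: max(0, 14 - 10) = 4
Total ADD = 54

54


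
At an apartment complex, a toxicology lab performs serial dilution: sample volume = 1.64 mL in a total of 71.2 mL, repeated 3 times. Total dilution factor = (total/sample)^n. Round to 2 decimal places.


Dilution factor calculation:
Single dilution = V_total / V_sample = 71.2 / 1.64 ≈ 43.414634
Number of dilutions = 3
Total DF = (71.2 / 1.64)^3 (full precision, rounded at the end) = 81829.22

81829.22


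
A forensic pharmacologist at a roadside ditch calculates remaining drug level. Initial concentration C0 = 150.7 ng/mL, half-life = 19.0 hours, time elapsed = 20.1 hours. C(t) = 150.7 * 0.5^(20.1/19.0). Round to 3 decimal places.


Drug concentration decay:
Number of half-lives = t / t_half = 20.1 / 19.0 = 1.057895
Decay factor = 0.5^1.057895 = 0.48033239
C(t) = 150.7 * 0.48033239 = 72.386 ng/mL

72.386


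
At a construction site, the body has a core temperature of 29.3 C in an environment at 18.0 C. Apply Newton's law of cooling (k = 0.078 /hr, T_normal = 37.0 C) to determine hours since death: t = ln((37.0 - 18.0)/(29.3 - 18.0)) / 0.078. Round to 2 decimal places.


Using Newton's law of cooling:
t = ln((T_normal - T_ambient) / (T_body - T_ambient)) / k
T_normal - T_ambient = 19.0
T_body - T_ambient = 11.3
Ratio = 1.681416
ln(ratio) = 0.519636
t = 0.519636 / 0.078 = 6.66 hours

6.66


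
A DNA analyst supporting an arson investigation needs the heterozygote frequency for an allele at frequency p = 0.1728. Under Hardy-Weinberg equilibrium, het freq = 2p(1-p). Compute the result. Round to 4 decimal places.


Hardy-Weinberg heterozygote frequency:
q = 1 - p = 1 - 0.1728 = 0.8272
2pq = 2 * 0.1728 * 0.8272 = 0.2859

0.2859


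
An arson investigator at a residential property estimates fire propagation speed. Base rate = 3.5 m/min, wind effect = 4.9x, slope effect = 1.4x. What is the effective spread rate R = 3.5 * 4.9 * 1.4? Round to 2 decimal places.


Fire spread rate calculation:
R = R0 * wind_factor * slope_factor
= 3.5 * 4.9 * 1.4
= 17.15 * 1.4
= 24.01 m/min

24.01


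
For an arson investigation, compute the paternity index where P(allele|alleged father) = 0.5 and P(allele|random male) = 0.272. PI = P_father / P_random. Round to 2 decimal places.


Paternity Index calculation:
PI = P(allele|father) / P(allele|random)
PI = 0.5 / 0.272
PI = 1.84

1.84


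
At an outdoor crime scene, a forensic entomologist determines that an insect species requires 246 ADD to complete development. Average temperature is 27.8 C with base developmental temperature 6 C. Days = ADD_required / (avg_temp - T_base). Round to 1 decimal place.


Insect development time:
Effective temperature = avg_temp - T_base = 27.8 - 6 = 21.8 C
Days = ADD / effective_temp = 246 / 21.8 = 11.3 days

11.3


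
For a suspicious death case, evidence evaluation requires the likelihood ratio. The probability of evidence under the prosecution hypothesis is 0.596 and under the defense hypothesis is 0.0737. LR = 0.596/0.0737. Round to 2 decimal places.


Likelihood ratio calculation:
LR = P(E|Hp) / P(E|Hd)
LR = 0.596 / 0.0737
LR = 8.09

8.09


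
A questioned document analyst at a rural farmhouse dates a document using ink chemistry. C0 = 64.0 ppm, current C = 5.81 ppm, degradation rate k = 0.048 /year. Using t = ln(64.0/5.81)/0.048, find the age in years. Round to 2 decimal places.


Document age estimation:
C0/C = 64.0 / 5.81 = 11.015491
ln(C0/C) = 2.399303
t = 2.399303 / 0.048 = 49.99 years

49.99


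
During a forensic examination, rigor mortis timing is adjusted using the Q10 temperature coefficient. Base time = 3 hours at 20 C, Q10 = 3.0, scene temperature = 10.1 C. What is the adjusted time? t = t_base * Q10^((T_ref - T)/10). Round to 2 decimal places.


Rigor mortis time adjustment:
Exponent = (T_ref - T_actual) / 10 = (20 - 10.1) / 10 = 0.99
Q10 factor = 3.0^0.99 = 2.96722
t_adjusted = 3 * 2.96722 = 8.90 hours

8.90


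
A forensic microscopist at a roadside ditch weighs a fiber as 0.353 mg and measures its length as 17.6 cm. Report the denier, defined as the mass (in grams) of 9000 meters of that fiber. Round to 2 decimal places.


Denier calculation:
Mass in grams = 0.353 mg / 1000 = 0.000353 g
Length in meters = 17.6 cm / 100 = 0.176 m
Linear density = mass / length = 0.000353 / 0.176 = 0.00200568 g/m
Denier = (g/m) * 9000 = 0.00200568 * 9000 = 18.05

18.05


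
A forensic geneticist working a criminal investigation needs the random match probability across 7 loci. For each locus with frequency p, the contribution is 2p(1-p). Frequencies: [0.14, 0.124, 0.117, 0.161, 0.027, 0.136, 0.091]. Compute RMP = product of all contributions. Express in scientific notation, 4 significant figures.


Computing RMP for 7 loci:
Locus 1: 2 * 0.14 * 0.86 = 0.2408
Locus 2: 2 * 0.124 * 0.876 = 0.217248
Locus 3: 2 * 0.117 * 0.883 = 0.206622
Locus 4: 2 * 0.161 * 0.839 = 0.270158
Locus 5: 2 * 0.027 * 0.973 = 0.052542
Locus 6: 2 * 0.136 * 0.864 = 0.235008
Locus 7: 2 * 0.091 * 0.909 = 0.165438
RMP = 5.965e-06

5.965e-06


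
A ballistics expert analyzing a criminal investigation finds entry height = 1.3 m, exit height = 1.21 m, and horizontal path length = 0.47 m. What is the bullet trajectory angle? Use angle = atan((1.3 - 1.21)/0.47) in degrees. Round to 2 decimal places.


Bullet trajectory angle:
Height difference = 1.3 - 1.21 = 0.09 m
angle = atan(0.09 / 0.47)
angle = atan(0.191489)
angle = 10.84 degrees

10.84


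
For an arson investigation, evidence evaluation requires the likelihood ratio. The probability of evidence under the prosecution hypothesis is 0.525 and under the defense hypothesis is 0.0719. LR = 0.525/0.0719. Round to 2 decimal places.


Likelihood ratio calculation:
LR = P(E|Hp) / P(E|Hd)
LR = 0.525 / 0.0719
LR = 7.30

7.30


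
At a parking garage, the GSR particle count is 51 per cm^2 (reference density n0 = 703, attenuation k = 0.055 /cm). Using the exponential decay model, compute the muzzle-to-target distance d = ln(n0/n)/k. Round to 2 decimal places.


GSR distance calculation:
n0/n = 703 / 51 = 13.784314
ln(n0/n) = 2.623531
d = 2.623531 / 0.055 = 47.70 cm

47.70


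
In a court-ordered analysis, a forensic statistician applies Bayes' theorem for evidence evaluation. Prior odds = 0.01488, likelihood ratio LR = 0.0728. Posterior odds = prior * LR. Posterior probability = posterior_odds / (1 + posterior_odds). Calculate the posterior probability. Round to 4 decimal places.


Bayesian evidence evaluation:
Posterior odds = prior_odds * LR = 0.01488 * 0.0728 = 0.001083264
Posterior probability = posterior_odds / (1 + posterior_odds)
= 0.001083264 / (1 + 0.001083264)
= 0.001083264 / 1.001083264
= 0.0011

0.0011


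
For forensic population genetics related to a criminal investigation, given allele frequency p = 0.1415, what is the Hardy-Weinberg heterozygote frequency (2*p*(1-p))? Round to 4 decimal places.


Hardy-Weinberg heterozygote frequency:
q = 1 - p = 1 - 0.1415 = 0.8585
2pq = 2 * 0.1415 * 0.8585 = 0.2430

0.2430


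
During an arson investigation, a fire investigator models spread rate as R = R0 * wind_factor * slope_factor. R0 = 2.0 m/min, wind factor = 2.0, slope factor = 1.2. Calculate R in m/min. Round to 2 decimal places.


Fire spread rate calculation:
R = R0 * wind_factor * slope_factor
= 2.0 * 2.0 * 1.2
= 4 * 1.2
= 4.80 m/min

4.80


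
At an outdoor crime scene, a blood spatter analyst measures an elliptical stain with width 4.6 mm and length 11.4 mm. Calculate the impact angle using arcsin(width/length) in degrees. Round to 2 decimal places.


Blood spatter impact angle calculation:
width / length = 4.6 / 11.4 = 0.403509
angle = arcsin(0.403509)
angle = 23.80 degrees

23.80


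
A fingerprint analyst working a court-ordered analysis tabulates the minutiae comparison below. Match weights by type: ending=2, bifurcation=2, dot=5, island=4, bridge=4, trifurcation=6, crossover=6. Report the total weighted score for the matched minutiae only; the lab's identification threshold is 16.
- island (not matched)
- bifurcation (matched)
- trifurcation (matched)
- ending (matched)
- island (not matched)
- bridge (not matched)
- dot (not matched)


Weighted minutiae match score:
  island: not matched, +0
  bifurcation: matched, +2 (running total 2)
  trifurcation: matched, +6 (running total 8)
  ending: matched, +2 (running total 10)
  island: not matched, +0
  bridge: not matched, +0
  dot: not matched, +0
Total score = 10
Threshold = 16; verdict = inconclusive

10


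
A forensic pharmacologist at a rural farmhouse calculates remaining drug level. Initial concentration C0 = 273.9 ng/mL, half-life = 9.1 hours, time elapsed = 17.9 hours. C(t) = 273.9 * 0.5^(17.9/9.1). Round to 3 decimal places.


Drug concentration decay:
Number of half-lives = t / t_half = 17.9 / 9.1 = 1.967033
Decay factor = 0.5^1.967033 = 0.25577852
C(t) = 273.9 * 0.25577852 = 70.058 ng/mL

70.058


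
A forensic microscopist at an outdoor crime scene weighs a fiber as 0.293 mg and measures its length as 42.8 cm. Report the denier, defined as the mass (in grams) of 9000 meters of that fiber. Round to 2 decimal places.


Denier calculation:
Mass in grams = 0.293 mg / 1000 = 0.000293 g
Length in meters = 42.8 cm / 100 = 0.428 m
Linear density = mass / length = 0.000293 / 0.428 = 0.00068458 g/m
Denier = (g/m) * 9000 = 0.00068458 * 9000 = 6.16

6.16


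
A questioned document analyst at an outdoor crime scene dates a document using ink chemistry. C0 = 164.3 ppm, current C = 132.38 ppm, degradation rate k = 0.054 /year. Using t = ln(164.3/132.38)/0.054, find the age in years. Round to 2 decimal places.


Document age estimation:
C0/C = 164.3 / 132.38 = 1.241124
ln(C0/C) = 0.216017
t = 0.216017 / 0.054 = 4.00 years

4.00


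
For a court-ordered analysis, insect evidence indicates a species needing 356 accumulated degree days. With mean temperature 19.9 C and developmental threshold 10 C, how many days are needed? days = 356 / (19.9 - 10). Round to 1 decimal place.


Insect development time:
Effective temperature = avg_temp - T_base = 19.9 - 10 = 9.9 C
Days = ADD / effective_temp = 356 / 9.9 = 36.0 days

36.0


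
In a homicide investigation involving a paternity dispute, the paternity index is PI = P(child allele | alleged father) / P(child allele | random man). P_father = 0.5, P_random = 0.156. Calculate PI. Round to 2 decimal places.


Paternity Index calculation:
PI = P(allele|father) / P(allele|random)
PI = 0.5 / 0.156
PI = 3.21

3.21


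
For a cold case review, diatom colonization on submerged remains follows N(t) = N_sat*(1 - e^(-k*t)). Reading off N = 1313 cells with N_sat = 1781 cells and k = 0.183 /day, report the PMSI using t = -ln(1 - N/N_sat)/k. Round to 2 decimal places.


PMSI from diatom colonization curve:
N / N_sat = 1313 / 1781 = 0.737226
1 - N/N_sat = 0.262774
ln(1 - N/N_sat) = -1.336461
t = -ln(1 - N/N_sat) / k = -(-1.336461) / 0.183 = 7.30 days

7.30


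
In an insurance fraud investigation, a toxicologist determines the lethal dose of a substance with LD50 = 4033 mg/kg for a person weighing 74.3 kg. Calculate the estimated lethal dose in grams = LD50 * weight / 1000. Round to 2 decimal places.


Lethal dose calculation:
Lethal dose = LD50 * body_weight / 1000
= 4033 * 74.3 / 1000
= 299651.9 / 1000
= 299.65 g

299.65


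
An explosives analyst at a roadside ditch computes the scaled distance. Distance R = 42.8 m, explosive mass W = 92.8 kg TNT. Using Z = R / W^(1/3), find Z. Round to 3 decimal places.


Scaled distance calculation:
W^(1/3) = 92.8^(1/3) = 4.527405
Z = R / W^(1/3) = 42.8 / 4.527405
Z = 9.454 m/kg^(1/3)

9.454


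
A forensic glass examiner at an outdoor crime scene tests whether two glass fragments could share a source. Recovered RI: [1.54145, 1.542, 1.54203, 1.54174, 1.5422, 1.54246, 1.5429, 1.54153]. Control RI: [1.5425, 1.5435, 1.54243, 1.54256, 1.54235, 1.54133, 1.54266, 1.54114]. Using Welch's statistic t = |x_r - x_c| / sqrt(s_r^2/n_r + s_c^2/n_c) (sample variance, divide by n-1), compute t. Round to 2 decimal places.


Welch's t-criterion for glass RI comparison:
Recovered mean = sum / n_r = 12.33631 / 8 = 1.5420388
Control mean = sum / n_c = 12.33847 / 8 = 1.5423088
Recovered sample variance s_r^2 = 2.34498e-07
Control sample variance s_c^2 = 5.68927e-07
Welch SE (unpooled) = sqrt(s_r^2/n_r + s_c^2/n_c) = sqrt(2.93123e-08 + 7.11158e-08) = sqrt(1.00428e-07) = 0.000316904
|mean_r - mean_c| = 0.00027
t = 0.00027 / 0.000316904 = 0.85

0.85


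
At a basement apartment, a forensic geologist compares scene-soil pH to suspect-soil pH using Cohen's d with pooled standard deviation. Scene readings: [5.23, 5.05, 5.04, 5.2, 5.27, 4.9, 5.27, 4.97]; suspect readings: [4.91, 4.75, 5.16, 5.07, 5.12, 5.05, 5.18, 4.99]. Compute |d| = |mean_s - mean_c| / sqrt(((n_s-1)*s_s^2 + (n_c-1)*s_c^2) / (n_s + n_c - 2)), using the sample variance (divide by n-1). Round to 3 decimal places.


Pooled-variance Cohen's d for soil pH comparison:
Scene mean = 40.93 / 8 = 5.11625
Suspect mean = 40.23 / 8 = 5.02875
Scene sample variance s_s^2 = 0.020798
Suspect sample variance s_c^2 = 0.020555
Pooled variance = ((n_s-1)*s_s^2 + (n_c-1)*s_c^2) / (n_s + n_c - 2) = 0.020677
Pooled SD = sqrt(0.020677) = 0.143795
Mean difference = 0.0875
|d| = |0.0875| / 0.143795 = 0.609

0.609


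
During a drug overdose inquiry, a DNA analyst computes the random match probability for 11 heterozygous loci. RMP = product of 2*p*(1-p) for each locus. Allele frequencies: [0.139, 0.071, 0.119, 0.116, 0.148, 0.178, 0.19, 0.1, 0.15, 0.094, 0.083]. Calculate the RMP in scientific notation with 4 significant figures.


Computing RMP for 11 loci:
Locus 1: 2 * 0.139 * 0.861 = 0.239358
Locus 2: 2 * 0.071 * 0.929 = 0.131918
Locus 3: 2 * 0.119 * 0.881 = 0.209678
Locus 4: 2 * 0.116 * 0.884 = 0.205088
Locus 5: 2 * 0.148 * 0.852 = 0.252192
Locus 6: 2 * 0.178 * 0.822 = 0.292632
Locus 7: 2 * 0.19 * 0.81 = 0.3078
Locus 8: 2 * 0.1 * 0.9 = 0.18
Locus 9: 2 * 0.15 * 0.85 = 0.255
Locus 10: 2 * 0.094 * 0.906 = 0.170328
Locus 11: 2 * 0.083 * 0.917 = 0.152222
RMP = 3.671e-08

3.671e-08


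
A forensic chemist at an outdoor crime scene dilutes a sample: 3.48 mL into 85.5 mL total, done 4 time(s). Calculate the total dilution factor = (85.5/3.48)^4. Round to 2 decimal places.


Dilution factor calculation:
Single dilution = V_total / V_sample = 85.5 / 3.48 ≈ 24.568966
Number of dilutions = 4
Total DF = (85.5 / 3.48)^4 (full precision, rounded at the end) = 364374.09

364374.09


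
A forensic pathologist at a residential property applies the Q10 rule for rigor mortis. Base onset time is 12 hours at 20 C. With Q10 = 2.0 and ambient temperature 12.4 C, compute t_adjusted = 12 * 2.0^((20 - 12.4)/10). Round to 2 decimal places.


Rigor mortis time adjustment:
Exponent = (T_ref - T_actual) / 10 = (20 - 12.4) / 10 = 0.76
Q10 factor = 2.0^0.76 = 1.69349
t_adjusted = 12 * 1.69349 = 20.32 hours

20.32


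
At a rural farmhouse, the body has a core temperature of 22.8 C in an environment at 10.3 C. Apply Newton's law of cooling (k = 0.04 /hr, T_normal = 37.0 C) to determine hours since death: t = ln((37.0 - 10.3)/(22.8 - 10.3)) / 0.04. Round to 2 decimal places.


Using Newton's law of cooling:
t = ln((T_normal - T_ambient) / (T_body - T_ambient)) / k
T_normal - T_ambient = 26.7
T_body - T_ambient = 12.5
Ratio = 2.136
ln(ratio) = 0.758935
t = 0.758935 / 0.04 = 18.97 hours

18.97


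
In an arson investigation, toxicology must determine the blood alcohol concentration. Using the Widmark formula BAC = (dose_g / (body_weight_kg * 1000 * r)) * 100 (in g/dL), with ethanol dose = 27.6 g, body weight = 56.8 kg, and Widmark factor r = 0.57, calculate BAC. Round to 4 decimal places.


Applying the Widmark formula:
BAC = (dose_g / (body_wt * 1000 * r)) * 100
Denominator = 56.8 * 1000 * 0.57 = 32376
BAC = (27.6 / 32376) * 100
BAC = 0.0852 g/dL

0.0852


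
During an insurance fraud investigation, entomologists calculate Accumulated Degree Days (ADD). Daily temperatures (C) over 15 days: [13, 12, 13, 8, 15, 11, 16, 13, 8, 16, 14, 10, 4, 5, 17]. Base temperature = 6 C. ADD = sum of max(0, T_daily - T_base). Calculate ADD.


Computing ADD day by day:
Day 1: max(0, 13 - 6) = 7
Day 2: max(0, 12 - 6) = 6
Day 3: max(0, 13 - 6) = 7
Day 4: max(0, 8 - 6) = 2
Day 5: max(0, 15 - 6) = 9
Day 6: max(0, 11 - 6) = 5
Day 7: max(0, 16 - 6) = 10
Day 8: max(0, 13 - 6) = 7
Day 9: max(0, 8 - 6) = 2
Day 10: max(0, 16 - 6) = 10
Day 11: max(0, 14 - 6) = 8
Day 12: max(0, 10 - 6) = 4
Day 13: max(0, 4 - 6) = 0
Day 14: max(0, 5 - 6) = 0
Day 15: max(0, 17 - 6) = 11
Total ADD = 88

88


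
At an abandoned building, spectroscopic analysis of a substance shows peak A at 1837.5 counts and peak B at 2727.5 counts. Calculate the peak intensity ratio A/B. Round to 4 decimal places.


Spectral peak ratio:
Peak A = 1837.5 counts
Peak B = 2727.5 counts
Ratio = 1837.5 / 2727.5 = 0.6737

0.6737


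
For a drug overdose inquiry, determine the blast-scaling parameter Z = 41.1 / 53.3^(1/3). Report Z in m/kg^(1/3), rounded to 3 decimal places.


Scaled distance calculation:
W^(1/3) = 53.3^(1/3) = 3.76336
Z = R / W^(1/3) = 41.1 / 3.76336
Z = 10.921 m/kg^(1/3)

10.921


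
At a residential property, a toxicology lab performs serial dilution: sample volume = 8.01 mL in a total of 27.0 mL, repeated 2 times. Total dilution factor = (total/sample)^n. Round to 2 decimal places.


Dilution factor calculation:
Single dilution = V_total / V_sample = 27.0 / 8.01 ≈ 3.370787
Number of dilutions = 2
Total DF = (27.0 / 8.01)^2 (full precision, rounded at the end) = 11.36

11.36


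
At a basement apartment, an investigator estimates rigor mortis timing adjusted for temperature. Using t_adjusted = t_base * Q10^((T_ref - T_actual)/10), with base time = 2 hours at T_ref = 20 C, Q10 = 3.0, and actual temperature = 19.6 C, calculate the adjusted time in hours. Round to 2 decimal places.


Rigor mortis time adjustment:
Exponent = (T_ref - T_actual) / 10 = (20 - 19.6) / 10 = 0.04
Q10 factor = 3.0^0.04 = 1.04492
t_adjusted = 2 * 1.04492 = 2.09 hours

2.09


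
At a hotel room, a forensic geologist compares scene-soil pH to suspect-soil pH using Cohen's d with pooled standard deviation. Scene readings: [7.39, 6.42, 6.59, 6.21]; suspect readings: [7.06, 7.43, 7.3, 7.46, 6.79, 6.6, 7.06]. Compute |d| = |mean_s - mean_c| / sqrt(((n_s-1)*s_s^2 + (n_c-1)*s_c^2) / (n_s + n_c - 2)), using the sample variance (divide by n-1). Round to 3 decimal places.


Pooled-variance Cohen's d for soil pH comparison:
Scene mean = 26.61 / 4 = 6.6525
Suspect mean = 49.7 / 7 = 7.1
Scene sample variance s_s^2 = 0.265892
Suspect sample variance s_c^2 = 0.104633
Pooled variance = ((n_s-1)*s_s^2 + (n_c-1)*s_c^2) / (n_s + n_c - 2) = 0.158386
Pooled SD = sqrt(0.158386) = 0.397977
Mean difference = -0.4475
|d| = |-0.4475| / 0.397977 = 1.124

1.124


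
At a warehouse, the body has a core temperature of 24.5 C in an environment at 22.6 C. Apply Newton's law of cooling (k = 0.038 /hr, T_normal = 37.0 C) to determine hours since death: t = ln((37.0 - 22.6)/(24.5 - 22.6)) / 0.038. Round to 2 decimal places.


Using Newton's law of cooling:
t = ln((T_normal - T_ambient) / (T_body - T_ambient)) / k
T_normal - T_ambient = 14.4
T_body - T_ambient = 1.9
Ratio = 7.578947
ln(ratio) = 2.025374
t = 2.025374 / 0.038 = 53.30 hours

53.30


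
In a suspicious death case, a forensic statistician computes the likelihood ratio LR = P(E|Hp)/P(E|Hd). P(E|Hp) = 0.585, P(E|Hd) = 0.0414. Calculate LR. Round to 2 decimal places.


Likelihood ratio calculation:
LR = P(E|Hp) / P(E|Hd)
LR = 0.585 / 0.0414
LR = 14.13

14.13


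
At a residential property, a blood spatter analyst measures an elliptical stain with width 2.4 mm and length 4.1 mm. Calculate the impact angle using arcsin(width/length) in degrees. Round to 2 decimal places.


Blood spatter impact angle calculation:
width / length = 2.4 / 4.1 = 0.585366
angle = arcsin(0.585366)
angle = 35.83 degrees

35.83


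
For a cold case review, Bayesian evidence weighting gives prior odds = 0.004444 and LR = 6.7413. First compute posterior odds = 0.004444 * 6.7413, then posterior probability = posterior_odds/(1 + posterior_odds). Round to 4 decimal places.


Bayesian evidence evaluation:
Posterior odds = prior_odds * LR = 0.004444 * 6.7413 = 0.02995834
Posterior probability = posterior_odds / (1 + posterior_odds)
= 0.02995834 / (1 + 0.02995834)
= 0.02995834 / 1.02995834
= 0.0291

0.0291


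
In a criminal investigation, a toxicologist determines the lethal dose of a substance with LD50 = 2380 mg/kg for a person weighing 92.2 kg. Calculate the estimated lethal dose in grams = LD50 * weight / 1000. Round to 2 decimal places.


Lethal dose calculation:
Lethal dose = LD50 * body_weight / 1000
= 2380 * 92.2 / 1000
= 219436 / 1000
= 219.44 g

219.44


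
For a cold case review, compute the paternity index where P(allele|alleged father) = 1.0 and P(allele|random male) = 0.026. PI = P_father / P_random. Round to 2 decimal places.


Paternity Index calculation:
PI = P(allele|father) / P(allele|random)
PI = 1.0 / 0.026
PI = 38.46

38.46


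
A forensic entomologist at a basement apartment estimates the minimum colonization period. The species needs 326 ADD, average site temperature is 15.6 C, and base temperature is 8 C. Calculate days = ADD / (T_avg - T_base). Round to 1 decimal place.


Insect development time:
Effective temperature = avg_temp - T_base = 15.6 - 8 = 7.6 C
Days = ADD / effective_temp = 326 / 7.6 = 42.9 days

42.9


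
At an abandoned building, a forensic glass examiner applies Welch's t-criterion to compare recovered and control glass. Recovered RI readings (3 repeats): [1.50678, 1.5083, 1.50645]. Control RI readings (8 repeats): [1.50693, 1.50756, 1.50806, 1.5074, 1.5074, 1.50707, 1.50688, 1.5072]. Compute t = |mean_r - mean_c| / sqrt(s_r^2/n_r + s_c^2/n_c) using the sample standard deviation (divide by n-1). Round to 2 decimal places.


Welch's t-criterion for glass RI comparison:
Recovered mean = sum / n_r = 4.52153 / 3 = 1.5071767
Control mean = sum / n_c = 12.0585 / 8 = 1.5073125
Recovered sample variance s_r^2 = 9.73633e-07
Control sample variance s_c^2 = 1.48593e-07
Welch SE (unpooled) = sqrt(s_r^2/n_r + s_c^2/n_c) = sqrt(3.24544e-07 + 1.85741e-08) = sqrt(3.43118e-07) = 0.000585763
|mean_r - mean_c| = 0.000135833
t = 0.000135833 / 0.000585763 = 0.23

0.23


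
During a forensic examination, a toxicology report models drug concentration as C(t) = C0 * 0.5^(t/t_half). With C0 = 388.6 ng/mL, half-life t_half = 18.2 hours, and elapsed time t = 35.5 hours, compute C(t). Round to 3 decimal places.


Drug concentration decay:
Number of half-lives = t / t_half = 35.5 / 18.2 = 1.950549
Decay factor = 0.5^1.950549 = 0.25871776
C(t) = 388.6 * 0.25871776 = 100.538 ng/mL

100.538


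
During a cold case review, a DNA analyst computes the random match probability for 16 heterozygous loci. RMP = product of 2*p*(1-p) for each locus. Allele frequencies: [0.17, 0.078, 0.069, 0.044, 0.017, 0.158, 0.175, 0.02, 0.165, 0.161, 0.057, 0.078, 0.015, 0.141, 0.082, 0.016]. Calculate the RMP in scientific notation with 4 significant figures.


Computing RMP for 16 loci:
Locus 1: 2 * 0.17 * 0.83 = 0.2822
Locus 2: 2 * 0.078 * 0.922 = 0.143832
Locus 3: 2 * 0.069 * 0.931 = 0.128478
Locus 4: 2 * 0.044 * 0.956 = 0.084128
Locus 5: 2 * 0.017 * 0.983 = 0.033422
Locus 6: 2 * 0.158 * 0.842 = 0.266072
Locus 7: 2 * 0.175 * 0.825 = 0.28875
Locus 8: 2 * 0.02 * 0.98 = 0.0392
Locus 9: 2 * 0.165 * 0.835 = 0.27555
Locus 10: 2 * 0.161 * 0.839 = 0.270158
Locus 11: 2 * 0.057 * 0.943 = 0.107502
Locus 12: 2 * 0.078 * 0.922 = 0.143832
Locus 13: 2 * 0.015 * 0.985 = 0.02955
Locus 14: 2 * 0.141 * 0.859 = 0.242238
Locus 15: 2 * 0.082 * 0.918 = 0.150552
Locus 16: 2 * 0.016 * 0.984 = 0.031488
RMP = 1.725e-15

1.725e-15


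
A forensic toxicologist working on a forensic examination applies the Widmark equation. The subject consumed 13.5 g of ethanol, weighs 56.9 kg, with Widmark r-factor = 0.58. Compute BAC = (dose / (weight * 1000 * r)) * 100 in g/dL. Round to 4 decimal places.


Applying the Widmark formula:
BAC = (dose_g / (body_wt * 1000 * r)) * 100
Denominator = 56.9 * 1000 * 0.58 = 33002
BAC = (13.5 / 33002) * 100
BAC = 0.0409 g/dL

0.0409


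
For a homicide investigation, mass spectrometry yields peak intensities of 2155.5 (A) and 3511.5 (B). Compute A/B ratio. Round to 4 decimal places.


Spectral peak ratio:
Peak A = 2155.5 counts
Peak B = 3511.5 counts
Ratio = 2155.5 / 3511.5 = 0.6138

0.6138


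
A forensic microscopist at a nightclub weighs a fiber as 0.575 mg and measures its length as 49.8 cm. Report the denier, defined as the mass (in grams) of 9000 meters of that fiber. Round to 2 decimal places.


Denier calculation:
Mass in grams = 0.575 mg / 1000 = 0.000575 g
Length in meters = 49.8 cm / 100 = 0.498 m
Linear density = mass / length = 0.000575 / 0.498 = 0.00115462 g/m
Denier = (g/m) * 9000 = 0.00115462 * 9000 = 10.39

10.39


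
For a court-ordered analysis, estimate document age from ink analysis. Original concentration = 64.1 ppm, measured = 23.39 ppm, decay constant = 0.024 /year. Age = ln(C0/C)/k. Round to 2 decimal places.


Document age estimation:
C0/C = 64.1 / 23.39 = 2.740487
ln(C0/C) = 1.008136
t = 1.008136 / 0.024 = 42.01 years

42.01


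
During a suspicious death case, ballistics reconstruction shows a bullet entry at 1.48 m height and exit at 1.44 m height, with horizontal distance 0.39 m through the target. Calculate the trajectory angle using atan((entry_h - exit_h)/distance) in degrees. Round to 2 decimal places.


Bullet trajectory angle:
Height difference = 1.48 - 1.44 = 0.04 m
angle = atan(0.04 / 0.39)
angle = atan(0.102564)
angle = 5.86 degrees

5.86


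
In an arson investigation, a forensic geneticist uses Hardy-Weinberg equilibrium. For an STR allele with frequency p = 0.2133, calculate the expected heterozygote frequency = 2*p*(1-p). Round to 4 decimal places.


Hardy-Weinberg heterozygote frequency:
q = 1 - p = 1 - 0.2133 = 0.7867
2pq = 2 * 0.2133 * 0.7867 = 0.3356

0.3356


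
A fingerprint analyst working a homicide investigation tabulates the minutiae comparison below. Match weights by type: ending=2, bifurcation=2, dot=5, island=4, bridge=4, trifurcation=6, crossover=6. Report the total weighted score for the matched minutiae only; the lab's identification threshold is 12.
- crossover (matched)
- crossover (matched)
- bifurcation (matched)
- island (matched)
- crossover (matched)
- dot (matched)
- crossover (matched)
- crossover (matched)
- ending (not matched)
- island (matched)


Weighted minutiae match score:
  crossover: matched, +6 (running total 6)
  crossover: matched, +6 (running total 12)
  bifurcation: matched, +2 (running total 14)
  island: matched, +4 (running total 18)
  crossover: matched, +6 (running total 24)
  dot: matched, +5 (running total 29)
  crossover: matched, +6 (running total 35)
  crossover: matched, +6 (running total 41)
  ending: not matched, +0
  island: matched, +4 (running total 45)
Total score = 45
Threshold = 12; verdict = identification

45


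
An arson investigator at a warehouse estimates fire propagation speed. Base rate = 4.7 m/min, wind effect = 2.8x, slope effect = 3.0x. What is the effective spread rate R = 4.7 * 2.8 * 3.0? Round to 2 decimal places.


Fire spread rate calculation:
R = R0 * wind_factor * slope_factor
= 4.7 * 2.8 * 3.0
= 13.16 * 3.0
= 39.48 m/min

39.48


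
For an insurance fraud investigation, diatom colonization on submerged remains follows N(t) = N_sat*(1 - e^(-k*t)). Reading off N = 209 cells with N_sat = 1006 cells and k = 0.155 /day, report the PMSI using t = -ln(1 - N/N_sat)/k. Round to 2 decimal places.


PMSI from diatom colonization curve:
N / N_sat = 209 / 1006 = 0.207753
1 - N/N_sat = 0.792247
ln(1 - N/N_sat) = -0.232882
t = -ln(1 - N/N_sat) / k = -(-0.232882) / 0.155 = 1.50 days

1.50


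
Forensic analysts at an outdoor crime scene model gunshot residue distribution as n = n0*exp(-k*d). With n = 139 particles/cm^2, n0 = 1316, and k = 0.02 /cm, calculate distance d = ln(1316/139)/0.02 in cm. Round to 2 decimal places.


GSR distance calculation:
n0/n = 1316 / 139 = 9.467626
ln(n0/n) = 2.247878
d = 2.247878 / 0.02 = 112.39 cm

112.39


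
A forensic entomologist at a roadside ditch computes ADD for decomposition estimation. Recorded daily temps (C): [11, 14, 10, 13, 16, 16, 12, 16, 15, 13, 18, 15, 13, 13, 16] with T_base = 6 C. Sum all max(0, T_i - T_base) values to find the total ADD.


Computing ADD day by day:
Day 1: max(0, 11 - 6) = 5
Day 2: max(0, 14 - 6) = 8
Day 3: max(0, 10 - 6) = 4
Day 4: max(0, 13 - 6) = 7
Day 5: max(0, 16 - 6) = 10
Day 6: max(0, 16 - 6) = 10
Day 7: max(0, 12 - 6) = 6
Day 8: max(0, 16 - 6) = 10
Day 9: max(0, 15 - 6) = 9
Day 10: max(0, 13 - 6) = 7
Day 11: max(0, 18 - 6) = 12
Day 12: max(0, 15 - 6) = 9
Day 13: max(0, 13 - 6) = 7
Day 14: max(0, 13 - 6) = 7
Day 15: max(0, 16 - 6) = 10
Total ADD = 121

121


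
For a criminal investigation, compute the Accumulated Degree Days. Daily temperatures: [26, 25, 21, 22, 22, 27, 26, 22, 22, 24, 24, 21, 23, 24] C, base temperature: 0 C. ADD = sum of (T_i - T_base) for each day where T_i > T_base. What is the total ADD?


Computing ADD day by day:
Day 1: max(0, 26 - 0) = 26
Day 2: max(0, 25 - 0) = 25
Day 3: max(0, 21 - 0) = 21
Day 4: max(0, 22 - 0) = 22
Day 5: max(0, 22 - 0) = 22
Day 6: max(0, 27 - 0) = 27
Day 7: max(0, 26 - 0) = 26
Day 8: max(0, 22 - 0) = 22
Day 9: max(0, 22 - 0) = 22
Day 10: max(0, 24 - 0) = 24
Day 11: max(0, 24 - 0) = 24
Day 12: max(0, 21 - 0) = 21
Day 13: max(0, 23 - 0) = 23
Day 14: max(0, 24 - 0) = 24
Total ADD = 329

329


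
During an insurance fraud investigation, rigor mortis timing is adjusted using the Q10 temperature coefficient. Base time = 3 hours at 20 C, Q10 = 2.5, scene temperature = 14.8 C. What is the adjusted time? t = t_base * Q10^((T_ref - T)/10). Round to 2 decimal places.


Rigor mortis time adjustment:
Exponent = (T_ref - T_actual) / 10 = (20 - 14.8) / 10 = 0.52
Q10 factor = 2.5^0.52 = 1.61038
t_adjusted = 3 * 1.61038 = 4.83 hours

4.83


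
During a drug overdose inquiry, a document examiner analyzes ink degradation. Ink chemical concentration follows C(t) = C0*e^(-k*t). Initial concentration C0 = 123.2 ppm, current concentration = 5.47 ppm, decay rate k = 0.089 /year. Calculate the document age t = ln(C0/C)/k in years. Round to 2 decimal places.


Document age estimation:
C0/C = 123.2 / 5.47 = 22.522852
ln(C0/C) = 3.11453
t = 3.11453 / 0.089 = 34.99 years

34.99


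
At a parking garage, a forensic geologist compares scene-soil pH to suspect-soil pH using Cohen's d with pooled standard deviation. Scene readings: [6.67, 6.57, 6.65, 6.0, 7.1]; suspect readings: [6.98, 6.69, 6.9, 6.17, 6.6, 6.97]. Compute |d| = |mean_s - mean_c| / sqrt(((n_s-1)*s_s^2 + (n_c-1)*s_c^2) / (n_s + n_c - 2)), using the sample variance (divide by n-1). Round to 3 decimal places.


Pooled-variance Cohen's d for soil pH comparison:
Scene mean = 32.99 / 5 = 6.598
Suspect mean = 40.31 / 6 = 6.718333
Scene sample variance s_s^2 = 0.15457
Suspect sample variance s_c^2 = 0.096057
Pooled variance = ((n_s-1)*s_s^2 + (n_c-1)*s_c^2) / (n_s + n_c - 2) = 0.122063
Pooled SD = sqrt(0.122063) = 0.349375
Mean difference = -0.120333
|d| = |-0.120333| / 0.349375 = 0.344

0.344


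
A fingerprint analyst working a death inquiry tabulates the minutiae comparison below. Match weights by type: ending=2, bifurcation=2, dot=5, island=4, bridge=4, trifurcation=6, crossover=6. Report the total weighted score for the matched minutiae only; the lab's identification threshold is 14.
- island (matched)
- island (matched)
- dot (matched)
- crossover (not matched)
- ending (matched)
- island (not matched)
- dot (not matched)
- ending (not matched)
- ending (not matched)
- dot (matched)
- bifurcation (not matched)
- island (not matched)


Weighted minutiae match score:
  island: matched, +4 (running total 4)
  island: matched, +4 (running total 8)
  dot: matched, +5 (running total 13)
  crossover: not matched, +0
  ending: matched, +2 (running total 15)
  island: not matched, +0
  dot: not matched, +0
  ending: not matched, +0
  ending: not matched, +0
  dot: matched, +5 (running total 20)
  bifurcation: not matched, +0
  island: not matched, +0
Total score = 20
Threshold = 14; verdict = identification

20


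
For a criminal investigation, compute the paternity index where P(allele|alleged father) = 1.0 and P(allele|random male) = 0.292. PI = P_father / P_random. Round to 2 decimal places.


Paternity Index calculation:
PI = P(allele|father) / P(allele|random)
PI = 1.0 / 0.292
PI = 3.42

3.42


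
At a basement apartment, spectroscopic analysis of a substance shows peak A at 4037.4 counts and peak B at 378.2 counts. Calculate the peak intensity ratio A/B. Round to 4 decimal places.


Spectral peak ratio:
Peak A = 4037.4 counts
Peak B = 378.2 counts
Ratio = 4037.4 / 378.2 = 10.6753

10.6753


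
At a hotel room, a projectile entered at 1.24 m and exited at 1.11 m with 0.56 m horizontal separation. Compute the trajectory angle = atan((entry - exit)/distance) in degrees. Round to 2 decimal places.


Bullet trajectory angle:
Height difference = 1.24 - 1.11 = 0.13 m
angle = atan(0.13 / 0.56)
angle = atan(0.232143)
angle = 13.07 degrees

13.07


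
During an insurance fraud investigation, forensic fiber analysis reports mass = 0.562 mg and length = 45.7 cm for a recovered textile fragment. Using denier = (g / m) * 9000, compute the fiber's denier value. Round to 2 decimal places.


Denier calculation:
Mass in grams = 0.562 mg / 1000 = 0.000562 g
Length in meters = 45.7 cm / 100 = 0.457 m
Linear density = mass / length = 0.000562 / 0.457 = 0.00122976 g/m
Denier = (g/m) * 9000 = 0.00122976 * 9000 = 11.07

11.07


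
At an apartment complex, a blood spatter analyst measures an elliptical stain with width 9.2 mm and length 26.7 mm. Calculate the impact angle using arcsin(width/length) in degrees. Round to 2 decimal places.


Blood spatter impact angle calculation:
width / length = 9.2 / 26.7 = 0.344569
angle = arcsin(0.344569)
angle = 20.16 degrees

20.16


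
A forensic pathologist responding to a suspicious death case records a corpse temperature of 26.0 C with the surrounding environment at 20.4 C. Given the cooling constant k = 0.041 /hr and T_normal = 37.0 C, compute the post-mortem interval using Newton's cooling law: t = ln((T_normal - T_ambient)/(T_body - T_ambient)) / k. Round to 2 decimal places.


Using Newton's law of cooling:
t = ln((T_normal - T_ambient) / (T_body - T_ambient)) / k
T_normal - T_ambient = 16.6
T_body - T_ambient = 5.6
Ratio = 2.964286
ln(ratio) = 1.086636
t = 1.086636 / 0.041 = 26.50 hours

26.50
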